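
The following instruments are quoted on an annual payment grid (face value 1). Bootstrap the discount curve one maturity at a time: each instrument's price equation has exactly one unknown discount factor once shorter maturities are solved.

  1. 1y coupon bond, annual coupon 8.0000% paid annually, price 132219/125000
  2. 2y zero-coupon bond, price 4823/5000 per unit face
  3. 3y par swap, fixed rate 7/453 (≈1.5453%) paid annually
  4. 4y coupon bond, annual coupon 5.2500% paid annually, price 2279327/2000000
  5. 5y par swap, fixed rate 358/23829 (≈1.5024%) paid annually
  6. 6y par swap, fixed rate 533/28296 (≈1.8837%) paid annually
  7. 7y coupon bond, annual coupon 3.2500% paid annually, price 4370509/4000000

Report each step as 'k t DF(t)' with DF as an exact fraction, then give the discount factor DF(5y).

step 1 [1y] bond c/1=2/25: DF=(132219/125000 − 2/25·(0))/(1+2/25) = 4897/5000 ≈ 0.979400
step 2 [2y] zero: DF = P = 4823/5000 ≈ 0.964600
step 3 [3y] swap r/1=7/453: DF=(1 − 7/453·(0.979400+0.964600))/(1+7/453) = 597/625 ≈ 0.955200
step 4 [4y] bond c/1=21/400: DF=(2279327/2000000 − 21/400·(0.979400+0.964600+0.955200))/(1+21/400) = 4691/5000 ≈ 0.938200
step 5 [5y] swap r/1=358/23829: DF=(1 − 358/23829·(0.979400+0.964600+0.955200+0.938200))/(1+358/23829) = 2321/2500 ≈ 0.928400
step 6 [6y] swap r/1=533/28296: DF=(1 − 533/28296·(0.979400+0.964600+0.955200+0.938200+0.928400))/(1+533/28296) = 4467/5000 ≈ 0.893400
step 7 [7y] bond c/1=13/400: DF=(4370509/4000000 − 13/400·(0.979400+0.964600+0.955200+0.938200+0.928400+0.893400))/(1+13/400) = 8801/10000 ≈ 0.880100

1 1 4897/5000
2 2 4823/5000
3 3 597/625
4 4 4691/5000
5 5 2321/2500
6 6 4467/5000
7 7 8801/10000
DF(5y) = 2321/2500 ≈ 0.928400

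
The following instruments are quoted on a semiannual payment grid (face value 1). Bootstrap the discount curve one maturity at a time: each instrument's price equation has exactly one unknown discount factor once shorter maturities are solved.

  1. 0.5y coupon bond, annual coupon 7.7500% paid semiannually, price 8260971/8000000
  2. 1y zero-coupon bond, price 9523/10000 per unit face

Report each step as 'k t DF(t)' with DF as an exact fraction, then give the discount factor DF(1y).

1 1/2 9941/10000
2 1 9523/10000
DF(1y) = 9523/10000 ≈ 0.952300

step 1 [0.5y] bond c/2=31/800: DF=(8260971/8000000 − 31/800·(0))/(1+31/800) = 9941/10000 ≈ 0.994100
step 2 [1y] zero: DF = P = 9523/10000 ≈ 0.952300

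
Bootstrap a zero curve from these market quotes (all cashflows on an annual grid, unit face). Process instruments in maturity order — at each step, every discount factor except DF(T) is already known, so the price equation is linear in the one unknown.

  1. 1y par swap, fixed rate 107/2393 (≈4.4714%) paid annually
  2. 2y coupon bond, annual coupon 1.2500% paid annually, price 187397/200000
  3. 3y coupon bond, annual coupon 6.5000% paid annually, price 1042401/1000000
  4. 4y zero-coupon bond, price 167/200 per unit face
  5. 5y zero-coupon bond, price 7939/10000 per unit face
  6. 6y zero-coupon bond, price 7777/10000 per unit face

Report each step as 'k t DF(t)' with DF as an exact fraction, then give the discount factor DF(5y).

1 1 2393/2500
2 2 571/625
3 3 4323/5000
4 4 167/200
5 5 7939/10000
6 6 7777/10000
DF(5y) = 7939/10000 ≈ 0.793900

step 1 [1y] swap r/1=107/2393: DF=(1 − 107/2393·(0))/(1+107/2393) = 2393/2500 ≈ 0.957200
step 2 [2y] bond c/1=1/80: DF=(187397/200000 − 1/80·(0.957200))/(1+1/80) = 571/625 ≈ 0.913600
step 3 [3y] bond c/1=13/200: DF=(1042401/1000000 − 13/200·(0.957200+0.913600))/(1+13/200) = 4323/5000 ≈ 0.864600
step 4 [4y] zero: DF = P = 167/200 ≈ 0.835000
step 5 [5y] zero: DF = P = 7939/10000 ≈ 0.793900
step 6 [6y] zero: DF = P = 7777/10000 ≈ 0.777700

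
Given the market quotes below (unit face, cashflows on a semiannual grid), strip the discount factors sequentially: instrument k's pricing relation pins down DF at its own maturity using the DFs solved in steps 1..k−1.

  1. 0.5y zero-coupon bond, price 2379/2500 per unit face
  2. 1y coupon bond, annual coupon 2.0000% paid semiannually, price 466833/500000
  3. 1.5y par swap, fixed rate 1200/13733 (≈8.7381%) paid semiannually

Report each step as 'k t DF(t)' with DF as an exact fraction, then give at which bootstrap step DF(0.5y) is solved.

step 1 [0.5y] zero: DF = P = 2379/2500 ≈ 0.951600
step 2 [1y] bond c/2=1/100: DF=(466833/500000 − 1/100·(0.951600))/(1+1/100) = 183/200 ≈ 0.915000
step 3 [1.5y] swap r/2=600/13733: DF=(1 − 600/13733·(0.951600+0.915000))/(1+600/13733) = 22/25 ≈ 0.880000

1 1/2 2379/2500
2 1 183/200
3 3/2 22/25
DF(0.5y) is solved at step 1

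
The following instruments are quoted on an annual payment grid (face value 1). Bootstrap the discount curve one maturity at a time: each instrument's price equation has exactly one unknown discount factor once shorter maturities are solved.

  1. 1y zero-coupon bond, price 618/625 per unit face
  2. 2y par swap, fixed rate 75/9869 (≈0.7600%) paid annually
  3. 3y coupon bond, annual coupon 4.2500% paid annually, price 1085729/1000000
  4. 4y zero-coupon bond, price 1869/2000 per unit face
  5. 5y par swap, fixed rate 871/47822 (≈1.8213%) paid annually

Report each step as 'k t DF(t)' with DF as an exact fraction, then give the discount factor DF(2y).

step 1 [1y] zero: DF = P = 618/625 ≈ 0.988800
step 2 [2y] swap r/1=75/9869: DF=(1 − 75/9869·(0.988800))/(1+75/9869) = 197/200 ≈ 0.985000
step 3 [3y] bond c/1=17/400: DF=(1085729/1000000 − 17/400·(0.988800+0.985000))/(1+17/400) = 961/1000 ≈ 0.961000
step 4 [4y] zero: DF = P = 1869/2000 ≈ 0.934500
step 5 [5y] swap r/1=871/47822: DF=(1 − 871/47822·(0.988800+0.985000+0.961000+0.934500))/(1+871/47822) = 9129/10000 ≈ 0.912900

1 1 618/625
2 2 197/200
3 3 961/1000
4 4 1869/2000
5 5 9129/10000
DF(2y) = 197/200 ≈ 0.985000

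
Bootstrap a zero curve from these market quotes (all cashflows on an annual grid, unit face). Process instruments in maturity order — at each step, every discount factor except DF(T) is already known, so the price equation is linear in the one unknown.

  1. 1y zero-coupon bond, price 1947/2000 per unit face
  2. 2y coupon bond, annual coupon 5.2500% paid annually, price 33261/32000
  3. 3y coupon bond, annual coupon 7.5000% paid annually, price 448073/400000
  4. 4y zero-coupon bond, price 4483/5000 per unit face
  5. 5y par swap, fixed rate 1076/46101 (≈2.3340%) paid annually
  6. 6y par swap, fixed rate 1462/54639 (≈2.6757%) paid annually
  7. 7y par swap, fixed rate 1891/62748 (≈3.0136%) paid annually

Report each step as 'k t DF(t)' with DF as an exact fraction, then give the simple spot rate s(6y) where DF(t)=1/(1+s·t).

1 1 1947/2000
2 2 939/1000
3 3 4543/5000
4 4 4483/5000
5 5 2231/2500
6 6 4269/5000
7 7 8109/10000
s(6y) = (1/(4269/5000) − 1)/(6) = 731/25614 ≈ 2.8539%

step 1 [1y] zero: DF = P = 1947/2000 ≈ 0.973500
step 2 [2y] bond c/1=21/400: DF=(33261/32000 − 21/400·(0.973500))/(1+21/400) = 939/1000 ≈ 0.939000
step 3 [3y] bond c/1=3/40: DF=(448073/400000 − 3/40·(0.973500+0.939000))/(1+3/40) = 4543/5000 ≈ 0.908600
step 4 [4y] zero: DF = P = 4483/5000 ≈ 0.896600
step 5 [5y] swap r/1=1076/46101: DF=(1 − 1076/46101·(0.973500+0.939000+0.908600+0.896600))/(1+1076/46101) = 2231/2500 ≈ 0.892400
step 6 [6y] swap r/1=1462/54639: DF=(1 − 1462/54639·(0.973500+0.939000+0.908600+0.896600+0.892400))/(1+1462/54639) = 4269/5000 ≈ 0.853800
step 7 [7y] swap r/1=1891/62748: DF=(1 − 1891/62748·(0.973500+0.939000+0.908600+0.896600+0.892400+0.853800))/(1+1891/62748) = 8109/10000 ≈ 0.810900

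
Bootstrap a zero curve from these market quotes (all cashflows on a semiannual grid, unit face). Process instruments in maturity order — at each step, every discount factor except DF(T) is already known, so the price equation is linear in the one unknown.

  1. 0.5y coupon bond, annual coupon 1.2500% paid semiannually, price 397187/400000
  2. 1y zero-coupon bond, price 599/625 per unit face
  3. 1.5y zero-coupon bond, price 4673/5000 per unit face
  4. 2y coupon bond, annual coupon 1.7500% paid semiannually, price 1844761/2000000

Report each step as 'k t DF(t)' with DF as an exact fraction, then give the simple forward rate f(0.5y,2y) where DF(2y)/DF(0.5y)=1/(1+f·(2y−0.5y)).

step 1 [0.5y] bond c/2=1/160: DF=(397187/400000 − 1/160·(0))/(1+1/160) = 2467/2500 ≈ 0.986800
step 2 [1y] zero: DF = P = 599/625 ≈ 0.958400
step 3 [1.5y] zero: DF = P = 4673/5000 ≈ 0.934600
step 4 [2y] bond c/2=7/800: DF=(1844761/2000000 − 7/800·(0.986800+0.958400+0.934600))/(1+7/800) = 4447/5000 ≈ 0.889400

1 1/2 2467/2500
2 1 599/625
3 3/2 4673/5000
4 2 4447/5000
f(0.5y,2y) = ((2467/2500)/(4447/5000) − 1)/(3/2) = 974/13341 ≈ 7.3008%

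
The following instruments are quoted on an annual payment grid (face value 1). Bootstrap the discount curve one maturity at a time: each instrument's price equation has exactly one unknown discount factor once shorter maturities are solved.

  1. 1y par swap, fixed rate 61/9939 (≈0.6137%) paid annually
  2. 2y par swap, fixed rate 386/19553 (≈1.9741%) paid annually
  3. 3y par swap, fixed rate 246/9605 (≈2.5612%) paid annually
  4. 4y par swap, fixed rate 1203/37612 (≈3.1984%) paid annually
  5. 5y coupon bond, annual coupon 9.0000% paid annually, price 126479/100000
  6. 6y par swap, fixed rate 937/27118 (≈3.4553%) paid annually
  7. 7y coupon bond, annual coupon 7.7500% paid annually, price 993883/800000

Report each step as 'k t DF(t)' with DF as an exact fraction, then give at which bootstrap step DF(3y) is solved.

1 1 9939/10000
2 2 4807/5000
3 3 4631/5000
4 4 8797/10000
5 5 4249/5000
6 6 4063/5000
7 7 7629/10000
DF(3y) is solved at step 3

step 1 [1y] swap r/1=61/9939: DF=(1 − 61/9939·(0))/(1+61/9939) = 9939/10000 ≈ 0.993900
step 2 [2y] swap r/1=386/19553: DF=(1 − 386/19553·(0.993900))/(1+386/19553) = 4807/5000 ≈ 0.961400
step 3 [3y] swap r/1=246/9605: DF=(1 − 246/9605·(0.993900+0.961400))/(1+246/9605) = 4631/5000 ≈ 0.926200
step 4 [4y] swap r/1=1203/37612: DF=(1 − 1203/37612·(0.993900+0.961400+0.926200))/(1+1203/37612) = 8797/10000 ≈ 0.879700
step 5 [5y] bond c/1=9/100: DF=(126479/100000 − 9/100·(0.993900+0.961400+0.926200+0.879700))/(1+9/100) = 4249/5000 ≈ 0.849800
step 6 [6y] swap r/1=937/27118: DF=(1 − 937/27118·(0.993900+0.961400+0.926200+0.879700+0.849800))/(1+937/27118) = 4063/5000 ≈ 0.812600
step 7 [7y] bond c/1=31/400: DF=(993883/800000 − 31/400·(0.993900+0.961400+0.926200+0.879700+0.849800+0.812600))/(1+31/400) = 7629/10000 ≈ 0.762900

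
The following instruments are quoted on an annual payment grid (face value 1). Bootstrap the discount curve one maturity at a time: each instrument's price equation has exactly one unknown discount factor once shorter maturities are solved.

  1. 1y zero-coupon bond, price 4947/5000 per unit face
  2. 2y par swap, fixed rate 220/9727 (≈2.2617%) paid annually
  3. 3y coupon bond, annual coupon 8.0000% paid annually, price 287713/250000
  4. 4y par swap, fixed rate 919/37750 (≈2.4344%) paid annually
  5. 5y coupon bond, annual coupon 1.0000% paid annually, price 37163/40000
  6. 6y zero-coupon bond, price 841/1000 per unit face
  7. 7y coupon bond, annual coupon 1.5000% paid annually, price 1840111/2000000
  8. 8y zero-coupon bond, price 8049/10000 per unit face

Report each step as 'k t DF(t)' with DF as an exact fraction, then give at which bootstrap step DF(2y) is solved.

step 1 [1y] zero: DF = P = 4947/5000 ≈ 0.989400
step 2 [2y] swap r/1=220/9727: DF=(1 − 220/9727·(0.989400))/(1+220/9727) = 239/250 ≈ 0.956000
step 3 [3y] bond c/1=2/25: DF=(287713/250000 − 2/25·(0.989400+0.956000))/(1+2/25) = 1843/2000 ≈ 0.921500
step 4 [4y] swap r/1=919/37750: DF=(1 − 919/37750·(0.989400+0.956000+0.921500))/(1+919/37750) = 9081/10000 ≈ 0.908100
step 5 [5y] bond c/1=1/100: DF=(37163/40000 − 1/100·(0.989400+0.956000+0.921500+0.908100))/(1+1/100) = 353/400 ≈ 0.882500
step 6 [6y] zero: DF = P = 841/1000 ≈ 0.841000
step 7 [7y] bond c/1=3/200: DF=(1840111/2000000 − 3/200·(0.989400+0.956000+0.921500+0.908100+0.882500+0.841000))/(1+3/200) = 2063/2500 ≈ 0.825200
step 8 [8y] zero: DF = P = 8049/10000 ≈ 0.804900

1 1 4947/5000
2 2 239/250
3 3 1843/2000
4 4 9081/10000
5 5 353/400
6 6 841/1000
7 7 2063/2500
8 8 8049/10000
DF(2y) is solved at step 2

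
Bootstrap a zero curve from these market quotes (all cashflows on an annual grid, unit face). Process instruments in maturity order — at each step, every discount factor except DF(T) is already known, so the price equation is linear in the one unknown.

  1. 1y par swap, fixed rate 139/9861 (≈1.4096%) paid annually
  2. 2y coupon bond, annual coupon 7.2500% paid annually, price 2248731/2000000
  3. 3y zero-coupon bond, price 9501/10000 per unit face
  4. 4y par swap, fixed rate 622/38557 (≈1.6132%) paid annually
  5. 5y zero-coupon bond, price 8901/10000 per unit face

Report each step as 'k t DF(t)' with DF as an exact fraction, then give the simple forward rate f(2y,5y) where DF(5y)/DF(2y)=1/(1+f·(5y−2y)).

step 1 [1y] swap r/1=139/9861: DF=(1 − 139/9861·(0))/(1+139/9861) = 9861/10000 ≈ 0.986100
step 2 [2y] bond c/1=29/400: DF=(2248731/2000000 − 29/400·(0.986100))/(1+29/400) = 9817/10000 ≈ 0.981700
step 3 [3y] zero: DF = P = 9501/10000 ≈ 0.950100
step 4 [4y] swap r/1=622/38557: DF=(1 − 622/38557·(0.986100+0.981700+0.950100))/(1+622/38557) = 4689/5000 ≈ 0.937800
step 5 [5y] zero: DF = P = 8901/10000 ≈ 0.890100

1 1 9861/10000
2 2 9817/10000
3 3 9501/10000
4 4 4689/5000
5 5 8901/10000
f(2y,5y) = ((9817/10000)/(8901/10000) − 1)/(3) = 916/26703 ≈ 3.4303%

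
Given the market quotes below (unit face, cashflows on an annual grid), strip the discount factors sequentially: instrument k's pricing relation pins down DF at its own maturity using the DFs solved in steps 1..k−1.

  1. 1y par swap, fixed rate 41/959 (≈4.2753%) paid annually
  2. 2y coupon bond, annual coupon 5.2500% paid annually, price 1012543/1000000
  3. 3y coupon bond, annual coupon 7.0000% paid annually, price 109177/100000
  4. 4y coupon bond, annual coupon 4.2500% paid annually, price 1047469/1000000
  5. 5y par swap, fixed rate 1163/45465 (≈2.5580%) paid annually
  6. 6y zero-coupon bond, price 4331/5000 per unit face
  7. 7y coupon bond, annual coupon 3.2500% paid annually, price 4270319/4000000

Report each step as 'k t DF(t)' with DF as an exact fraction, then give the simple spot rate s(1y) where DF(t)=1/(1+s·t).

step 1 [1y] swap r/1=41/959: DF=(1 − 41/959·(0))/(1+41/959) = 959/1000 ≈ 0.959000
step 2 [2y] bond c/1=21/400: DF=(1012543/1000000 − 21/400·(0.959000))/(1+21/400) = 4571/5000 ≈ 0.914200
step 3 [3y] bond c/1=7/100: DF=(109177/100000 − 7/100·(0.959000+0.914200))/(1+7/100) = 4489/5000 ≈ 0.897800
step 4 [4y] bond c/1=17/400: DF=(1047469/1000000 − 17/400·(0.959000+0.914200+0.897800))/(1+17/400) = 4459/5000 ≈ 0.891800
step 5 [5y] swap r/1=1163/45465: DF=(1 − 1163/45465·(0.959000+0.914200+0.897800+0.891800))/(1+1163/45465) = 8837/10000 ≈ 0.883700
step 6 [6y] zero: DF = P = 4331/5000 ≈ 0.866200
step 7 [7y] bond c/1=13/400: DF=(4270319/4000000 − 13/400·(0.959000+0.914200+0.897800+0.891800+0.883700+0.866200))/(1+13/400) = 2159/2500 ≈ 0.863600

1 1 959/1000
2 2 4571/5000
3 3 4489/5000
4 4 4459/5000
5 5 8837/10000
6 6 4331/5000
7 7 2159/2500
s(1y) = (1/(959/1000) − 1)/(1) = 41/959 ≈ 4.2753%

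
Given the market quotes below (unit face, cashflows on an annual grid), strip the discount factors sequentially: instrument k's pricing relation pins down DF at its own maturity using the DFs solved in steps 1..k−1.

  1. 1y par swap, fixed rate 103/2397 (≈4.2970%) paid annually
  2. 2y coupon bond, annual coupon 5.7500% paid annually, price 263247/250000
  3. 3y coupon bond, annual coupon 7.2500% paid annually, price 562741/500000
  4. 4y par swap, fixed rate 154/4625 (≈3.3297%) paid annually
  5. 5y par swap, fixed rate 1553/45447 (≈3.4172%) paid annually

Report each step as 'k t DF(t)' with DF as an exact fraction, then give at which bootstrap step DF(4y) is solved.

step 1 [1y] swap r/1=103/2397: DF=(1 − 103/2397·(0))/(1+103/2397) = 2397/2500 ≈ 0.958800
step 2 [2y] bond c/1=23/400: DF=(263247/250000 − 23/400·(0.958800))/(1+23/400) = 2359/2500 ≈ 0.943600
step 3 [3y] bond c/1=29/400: DF=(562741/500000 − 29/400·(0.958800+0.943600))/(1+29/400) = 1151/1250 ≈ 0.920800
step 4 [4y] swap r/1=154/4625: DF=(1 − 154/4625·(0.958800+0.943600+0.920800))/(1+154/4625) = 548/625 ≈ 0.876800
step 5 [5y] swap r/1=1553/45447: DF=(1 − 1553/45447·(0.958800+0.943600+0.920800+0.876800))/(1+1553/45447) = 8447/10000 ≈ 0.844700

1 1 2397/2500
2 2 2359/2500
3 3 1151/1250
4 4 548/625
5 5 8447/10000
DF(4y) is solved at step 4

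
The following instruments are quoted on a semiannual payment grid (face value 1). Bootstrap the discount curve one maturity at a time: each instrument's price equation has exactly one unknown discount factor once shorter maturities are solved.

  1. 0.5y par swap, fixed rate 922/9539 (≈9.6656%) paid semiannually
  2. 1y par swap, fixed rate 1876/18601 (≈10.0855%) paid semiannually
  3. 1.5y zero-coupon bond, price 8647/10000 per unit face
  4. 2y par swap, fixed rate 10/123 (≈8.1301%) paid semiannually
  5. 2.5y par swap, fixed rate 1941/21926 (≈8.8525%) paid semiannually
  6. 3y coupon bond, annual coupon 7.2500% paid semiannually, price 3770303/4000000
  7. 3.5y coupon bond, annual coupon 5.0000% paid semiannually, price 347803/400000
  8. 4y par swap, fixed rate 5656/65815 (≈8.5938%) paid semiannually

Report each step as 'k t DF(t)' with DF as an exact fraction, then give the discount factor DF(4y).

1 1/2 9539/10000
2 1 4531/5000
3 3/2 8647/10000
4 2 1709/2000
5 5/2 8059/10000
6 3 3781/5000
7 7/2 7229/10000
8 4 1793/2500
DF(4y) = 1793/2500 ≈ 0.717200

step 1 [0.5y] swap r/2=461/9539: DF=(1 − 461/9539·(0))/(1+461/9539) = 9539/10000 ≈ 0.953900
step 2 [1y] swap r/2=938/18601: DF=(1 − 938/18601·(0.953900))/(1+938/18601) = 4531/5000 ≈ 0.906200
step 3 [1.5y] zero: DF = P = 8647/10000 ≈ 0.864700
step 4 [2y] swap r/2=5/123: DF=(1 − 5/123·(0.953900+0.906200+0.864700))/(1+5/123) = 1709/2000 ≈ 0.854500
step 5 [2.5y] swap r/2=1941/43852: DF=(1 − 1941/43852·(0.953900+0.906200+0.864700+0.854500))/(1+1941/43852) = 8059/10000 ≈ 0.805900
step 6 [3y] bond c/2=29/800: DF=(3770303/4000000 − 29/800·(0.953900+0.906200+0.864700+0.854500+0.805900))/(1+29/800) = 3781/5000 ≈ 0.756200
step 7 [3.5y] bond c/2=1/40: DF=(347803/400000 − 1/40·(0.953900+0.906200+0.864700+0.854500+0.805900+0.756200))/(1+1/40) = 7229/10000 ≈ 0.722900
step 8 [4y] swap r/2=2828/65815: DF=(1 − 2828/65815·(0.953900+0.906200+0.864700+0.854500+0.805900+0.756200+0.722900))/(1+2828/65815) = 1793/2500 ≈ 0.717200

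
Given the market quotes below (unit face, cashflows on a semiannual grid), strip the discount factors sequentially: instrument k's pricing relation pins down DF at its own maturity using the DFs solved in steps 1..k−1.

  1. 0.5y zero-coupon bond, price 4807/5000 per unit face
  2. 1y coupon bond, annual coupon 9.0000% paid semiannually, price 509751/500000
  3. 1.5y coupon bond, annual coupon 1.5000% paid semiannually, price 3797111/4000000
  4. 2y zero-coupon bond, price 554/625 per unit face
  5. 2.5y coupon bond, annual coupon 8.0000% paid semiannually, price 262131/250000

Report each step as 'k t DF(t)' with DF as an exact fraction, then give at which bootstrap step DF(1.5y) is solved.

1 1/2 4807/5000
2 1 4671/5000
3 3/2 9281/10000
4 2 554/625
5 5/2 1731/2000
DF(1.5y) is solved at step 3

step 1 [0.5y] zero: DF = P = 4807/5000 ≈ 0.961400
step 2 [1y] bond c/2=9/200: DF=(509751/500000 − 9/200·(0.961400))/(1+9/200) = 4671/5000 ≈ 0.934200
step 3 [1.5y] bond c/2=3/400: DF=(3797111/4000000 − 3/400·(0.961400+0.934200))/(1+3/400) = 9281/10000 ≈ 0.928100
step 4 [2y] zero: DF = P = 554/625 ≈ 0.886400
step 5 [2.5y] bond c/2=1/25: DF=(262131/250000 − 1/25·(0.961400+0.934200+0.928100+0.886400))/(1+1/25) = 1731/2000 ≈ 0.865500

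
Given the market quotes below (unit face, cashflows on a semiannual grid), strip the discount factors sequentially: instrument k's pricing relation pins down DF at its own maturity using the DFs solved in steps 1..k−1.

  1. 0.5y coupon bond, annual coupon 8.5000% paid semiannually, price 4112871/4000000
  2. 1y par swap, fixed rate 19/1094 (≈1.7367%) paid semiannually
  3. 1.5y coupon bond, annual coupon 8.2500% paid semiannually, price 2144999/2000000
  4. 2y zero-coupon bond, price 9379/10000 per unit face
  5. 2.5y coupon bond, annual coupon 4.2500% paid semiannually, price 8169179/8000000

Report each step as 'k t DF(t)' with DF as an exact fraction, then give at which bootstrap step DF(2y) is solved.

1 1/2 9863/10000
2 1 9829/10000
3 3/2 119/125
4 2 9379/10000
5 5/2 2299/2500
DF(2y) is solved at step 4

step 1 [0.5y] bond c/2=17/400: DF=(4112871/4000000 − 17/400·(0))/(1+17/400) = 9863/10000 ≈ 0.986300
step 2 [1y] swap r/2=19/2188: DF=(1 − 19/2188·(0.986300))/(1+19/2188) = 9829/10000 ≈ 0.982900
step 3 [1.5y] bond c/2=33/800: DF=(2144999/2000000 − 33/800·(0.986300+0.982900))/(1+33/800) = 119/125 ≈ 0.952000
step 4 [2y] zero: DF = P = 9379/10000 ≈ 0.937900
step 5 [2.5y] bond c/2=17/800: DF=(8169179/8000000 − 17/800·(0.986300+0.982900+0.952000+0.937900))/(1+17/800) = 2299/2500 ≈ 0.919600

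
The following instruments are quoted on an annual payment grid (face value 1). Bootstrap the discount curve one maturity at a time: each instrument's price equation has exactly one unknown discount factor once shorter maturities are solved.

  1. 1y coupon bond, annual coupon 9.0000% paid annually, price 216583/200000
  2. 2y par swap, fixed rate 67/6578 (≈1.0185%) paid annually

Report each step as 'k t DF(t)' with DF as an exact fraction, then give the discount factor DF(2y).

1 1 1987/2000
2 2 9799/10000
DF(2y) = 9799/10000 ≈ 0.979900

step 1 [1y] bond c/1=9/100: DF=(216583/200000 − 9/100·(0))/(1+9/100) = 1987/2000 ≈ 0.993500
step 2 [2y] swap r/1=67/6578: DF=(1 − 67/6578·(0.993500))/(1+67/6578) = 9799/10000 ≈ 0.979900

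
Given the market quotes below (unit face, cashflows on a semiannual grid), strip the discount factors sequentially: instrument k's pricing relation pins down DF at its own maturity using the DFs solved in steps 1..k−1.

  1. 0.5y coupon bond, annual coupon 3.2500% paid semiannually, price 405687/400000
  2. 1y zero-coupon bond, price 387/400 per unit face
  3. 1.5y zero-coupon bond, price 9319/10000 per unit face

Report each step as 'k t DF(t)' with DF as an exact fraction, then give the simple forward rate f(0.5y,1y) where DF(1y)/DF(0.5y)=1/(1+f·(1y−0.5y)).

1 1/2 499/500
2 1 387/400
3 3/2 9319/10000
f(0.5y,1y) = ((499/500)/(387/400) − 1)/(1/2) = 122/1935 ≈ 6.3049%

step 1 [0.5y] bond c/2=13/800: DF=(405687/400000 − 13/800·(0))/(1+13/800) = 499/500 ≈ 0.998000
step 2 [1y] zero: DF = P = 387/400 ≈ 0.967500
step 3 [1.5y] zero: DF = P = 9319/10000 ≈ 0.931900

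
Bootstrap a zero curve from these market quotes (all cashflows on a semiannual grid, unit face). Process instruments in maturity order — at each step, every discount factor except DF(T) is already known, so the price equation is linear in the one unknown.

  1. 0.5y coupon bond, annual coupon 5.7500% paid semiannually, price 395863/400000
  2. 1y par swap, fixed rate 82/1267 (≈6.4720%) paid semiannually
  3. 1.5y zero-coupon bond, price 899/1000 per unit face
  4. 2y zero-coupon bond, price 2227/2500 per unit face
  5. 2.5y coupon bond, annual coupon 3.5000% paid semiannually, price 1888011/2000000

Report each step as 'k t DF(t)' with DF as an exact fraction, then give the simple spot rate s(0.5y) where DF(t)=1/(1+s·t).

1 1/2 481/500
2 1 1877/2000
3 3/2 899/1000
4 2 2227/2500
5 5/2 8643/10000
s(0.5y) = (1/(481/500) − 1)/(1/2) = 38/481 ≈ 7.9002%

step 1 [0.5y] bond c/2=23/800: DF=(395863/400000 − 23/800·(0))/(1+23/800) = 481/500 ≈ 0.962000
step 2 [1y] swap r/2=41/1267: DF=(1 − 41/1267·(0.962000))/(1+41/1267) = 1877/2000 ≈ 0.938500
step 3 [1.5y] zero: DF = P = 899/1000 ≈ 0.899000
step 4 [2y] zero: DF = P = 2227/2500 ≈ 0.890800
step 5 [2.5y] bond c/2=7/400: DF=(1888011/2000000 − 7/400·(0.962000+0.938500+0.899000+0.890800))/(1+7/400) = 8643/10000 ≈ 0.864300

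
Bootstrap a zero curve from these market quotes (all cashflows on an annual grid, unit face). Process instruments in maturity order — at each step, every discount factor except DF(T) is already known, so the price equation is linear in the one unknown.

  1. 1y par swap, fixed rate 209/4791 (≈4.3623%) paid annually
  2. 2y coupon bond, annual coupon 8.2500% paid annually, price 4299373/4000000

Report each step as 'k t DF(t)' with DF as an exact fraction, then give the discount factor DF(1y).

step 1 [1y] swap r/1=209/4791: DF=(1 − 209/4791·(0))/(1+209/4791) = 4791/5000 ≈ 0.958200
step 2 [2y] bond c/1=33/400: DF=(4299373/4000000 − 33/400·(0.958200))/(1+33/400) = 9199/10000 ≈ 0.919900

1 1 4791/5000
2 2 9199/10000
DF(1y) = 4791/5000 ≈ 0.958200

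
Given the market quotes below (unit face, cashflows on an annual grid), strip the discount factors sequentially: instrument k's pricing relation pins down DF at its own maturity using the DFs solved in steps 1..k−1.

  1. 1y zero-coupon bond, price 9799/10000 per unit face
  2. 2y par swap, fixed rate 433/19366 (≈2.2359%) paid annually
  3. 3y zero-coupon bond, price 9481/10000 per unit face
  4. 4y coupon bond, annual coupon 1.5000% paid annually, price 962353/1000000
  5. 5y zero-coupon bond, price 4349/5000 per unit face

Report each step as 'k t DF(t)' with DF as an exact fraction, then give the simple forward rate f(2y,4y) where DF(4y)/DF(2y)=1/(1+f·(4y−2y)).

1 1 9799/10000
2 2 9567/10000
3 3 9481/10000
4 4 1811/2000
5 5 4349/5000
f(2y,4y) = ((9567/10000)/(1811/2000) − 1)/(2) = 256/9055 ≈ 2.8272%

step 1 [1y] zero: DF = P = 9799/10000 ≈ 0.979900
step 2 [2y] swap r/1=433/19366: DF=(1 − 433/19366·(0.979900))/(1+433/19366) = 9567/10000 ≈ 0.956700
step 3 [3y] zero: DF = P = 9481/10000 ≈ 0.948100
step 4 [4y] bond c/1=3/200: DF=(962353/1000000 − 3/200·(0.979900+0.956700+0.948100))/(1+3/200) = 1811/2000 ≈ 0.905500
step 5 [5y] zero: DF = P = 4349/5000 ≈ 0.869800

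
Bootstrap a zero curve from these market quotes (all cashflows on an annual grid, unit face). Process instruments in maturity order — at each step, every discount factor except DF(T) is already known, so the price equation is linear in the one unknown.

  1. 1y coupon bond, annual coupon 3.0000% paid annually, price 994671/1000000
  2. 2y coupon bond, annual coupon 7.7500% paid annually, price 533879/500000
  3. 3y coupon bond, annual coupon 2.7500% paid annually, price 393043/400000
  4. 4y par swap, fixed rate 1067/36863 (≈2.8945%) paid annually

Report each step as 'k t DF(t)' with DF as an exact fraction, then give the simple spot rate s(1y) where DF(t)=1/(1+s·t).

1 1 9657/10000
2 2 1843/2000
3 3 4529/5000
4 4 8933/10000
s(1y) = (1/(9657/10000) − 1)/(1) = 343/9657 ≈ 3.5518%

step 1 [1y] bond c/1=3/100: DF=(994671/1000000 − 3/100·(0))/(1+3/100) = 9657/10000 ≈ 0.965700
step 2 [2y] bond c/1=31/400: DF=(533879/500000 − 31/400·(0.965700))/(1+31/400) = 1843/2000 ≈ 0.921500
step 3 [3y] bond c/1=11/400: DF=(393043/400000 − 11/400·(0.965700+0.921500))/(1+11/400) = 4529/5000 ≈ 0.905800
step 4 [4y] swap r/1=1067/36863: DF=(1 − 1067/36863·(0.965700+0.921500+0.905800))/(1+1067/36863) = 8933/10000 ≈ 0.893300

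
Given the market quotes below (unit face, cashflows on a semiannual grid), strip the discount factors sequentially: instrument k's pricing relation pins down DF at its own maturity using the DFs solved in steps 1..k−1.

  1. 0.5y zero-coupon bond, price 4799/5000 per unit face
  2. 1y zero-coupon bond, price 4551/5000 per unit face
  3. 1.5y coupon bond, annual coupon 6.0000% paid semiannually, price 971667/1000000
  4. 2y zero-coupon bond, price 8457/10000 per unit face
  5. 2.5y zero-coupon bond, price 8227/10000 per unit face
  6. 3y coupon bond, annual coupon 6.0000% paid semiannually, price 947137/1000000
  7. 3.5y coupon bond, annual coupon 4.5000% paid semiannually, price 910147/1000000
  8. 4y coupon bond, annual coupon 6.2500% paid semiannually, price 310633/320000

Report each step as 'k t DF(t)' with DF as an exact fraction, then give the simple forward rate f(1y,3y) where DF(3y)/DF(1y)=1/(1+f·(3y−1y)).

1 1/2 4799/5000
2 1 4551/5000
3 3/2 8889/10000
4 2 8457/10000
5 5/2 8227/10000
6 3 3953/5000
7 7/2 7753/10000
8 4 7597/10000
f(1y,3y) = ((4551/5000)/(3953/5000) − 1)/(2) = 299/3953 ≈ 7.5639%

step 1 [0.5y] zero: DF = P = 4799/5000 ≈ 0.959800
step 2 [1y] zero: DF = P = 4551/5000 ≈ 0.910200
step 3 [1.5y] bond c/2=3/100: DF=(971667/1000000 − 3/100·(0.959800+0.910200))/(1+3/100) = 8889/10000 ≈ 0.888900
step 4 [2y] zero: DF = P = 8457/10000 ≈ 0.845700
step 5 [2.5y] zero: DF = P = 8227/10000 ≈ 0.822700
step 6 [3y] bond c/2=3/100: DF=(947137/1000000 − 3/100·(0.959800+0.910200+0.888900+0.845700+0.822700))/(1+3/100) = 3953/5000 ≈ 0.790600
step 7 [3.5y] bond c/2=9/400: DF=(910147/1000000 − 9/400·(0.959800+0.910200+0.888900+0.845700+0.822700+0.790600))/(1+9/400) = 7753/10000 ≈ 0.775300
step 8 [4y] bond c/2=1/32: DF=(310633/320000 − 1/32·(0.959800+0.910200+0.888900+0.845700+0.822700+0.790600+0.775300))/(1+1/32) = 7597/10000 ≈ 0.759700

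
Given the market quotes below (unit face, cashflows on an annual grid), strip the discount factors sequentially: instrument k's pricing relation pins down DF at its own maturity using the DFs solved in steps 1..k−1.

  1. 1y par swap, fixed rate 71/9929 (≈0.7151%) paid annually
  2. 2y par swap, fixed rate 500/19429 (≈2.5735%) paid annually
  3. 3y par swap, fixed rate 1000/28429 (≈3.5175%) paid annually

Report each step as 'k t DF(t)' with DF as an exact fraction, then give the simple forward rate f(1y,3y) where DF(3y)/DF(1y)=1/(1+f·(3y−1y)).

step 1 [1y] swap r/1=71/9929: DF=(1 − 71/9929·(0))/(1+71/9929) = 9929/10000 ≈ 0.992900
step 2 [2y] swap r/1=500/19429: DF=(1 − 500/19429·(0.992900))/(1+500/19429) = 19/20 ≈ 0.950000
step 3 [3y] swap r/1=1000/28429: DF=(1 − 1000/28429·(0.992900+0.950000))/(1+1000/28429) = 9/10 ≈ 0.900000

1 1 9929/10000
2 2 19/20
3 3 9/10
f(1y,3y) = ((9929/10000)/(9/10) − 1)/(2) = 929/18000 ≈ 5.1611%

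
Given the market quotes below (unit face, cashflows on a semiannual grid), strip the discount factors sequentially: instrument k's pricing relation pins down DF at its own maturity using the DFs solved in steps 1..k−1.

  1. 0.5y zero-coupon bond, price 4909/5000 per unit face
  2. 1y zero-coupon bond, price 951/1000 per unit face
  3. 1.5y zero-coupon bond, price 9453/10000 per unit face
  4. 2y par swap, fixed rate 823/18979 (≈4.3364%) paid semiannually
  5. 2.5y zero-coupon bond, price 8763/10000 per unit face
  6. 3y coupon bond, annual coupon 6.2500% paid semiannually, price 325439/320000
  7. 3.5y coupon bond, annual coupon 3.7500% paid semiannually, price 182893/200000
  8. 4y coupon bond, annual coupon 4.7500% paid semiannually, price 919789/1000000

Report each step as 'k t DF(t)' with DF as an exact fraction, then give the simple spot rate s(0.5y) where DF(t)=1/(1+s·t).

1 1/2 4909/5000
2 1 951/1000
3 3/2 9453/10000
4 2 9177/10000
5 5/2 8763/10000
6 3 4223/5000
7 7/2 7961/10000
8 4 94/125
s(0.5y) = (1/(4909/5000) − 1)/(1/2) = 182/4909 ≈ 3.7075%

step 1 [0.5y] zero: DF = P = 4909/5000 ≈ 0.981800
step 2 [1y] zero: DF = P = 951/1000 ≈ 0.951000
step 3 [1.5y] zero: DF = P = 9453/10000 ≈ 0.945300
step 4 [2y] swap r/2=823/37958: DF=(1 − 823/37958·(0.981800+0.951000+0.945300))/(1+823/37958) = 9177/10000 ≈ 0.917700
step 5 [2.5y] zero: DF = P = 8763/10000 ≈ 0.876300
step 6 [3y] bond c/2=1/32: DF=(325439/320000 − 1/32·(0.981800+0.951000+0.945300+0.917700+0.876300))/(1+1/32) = 4223/5000 ≈ 0.844600
step 7 [3.5y] bond c/2=3/160: DF=(182893/200000 − 3/160·(0.981800+0.951000+0.945300+0.917700+0.876300+0.844600))/(1+3/160) = 7961/10000 ≈ 0.796100
step 8 [4y] bond c/2=19/800: DF=(919789/1000000 − 19/800·(0.981800+0.951000+0.945300+0.917700+0.876300+0.844600+0.796100))/(1+19/800) = 94/125 ≈ 0.752000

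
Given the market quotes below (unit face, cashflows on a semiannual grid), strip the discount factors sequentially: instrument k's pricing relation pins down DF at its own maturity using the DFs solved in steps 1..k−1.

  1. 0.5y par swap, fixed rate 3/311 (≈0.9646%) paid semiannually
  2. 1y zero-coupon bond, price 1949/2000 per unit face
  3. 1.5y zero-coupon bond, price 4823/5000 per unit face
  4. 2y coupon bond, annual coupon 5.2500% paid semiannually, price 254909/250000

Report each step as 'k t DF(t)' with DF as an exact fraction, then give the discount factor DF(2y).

1 1/2 622/625
2 1 1949/2000
3 3/2 4823/5000
4 2 1837/2000
DF(2y) = 1837/2000 ≈ 0.918500

step 1 [0.5y] swap r/2=3/622: DF=(1 − 3/622·(0))/(1+3/622) = 622/625 ≈ 0.995200
step 2 [1y] zero: DF = P = 1949/2000 ≈ 0.974500
step 3 [1.5y] zero: DF = P = 4823/5000 ≈ 0.964600
step 4 [2y] bond c/2=21/800: DF=(254909/250000 − 21/800·(0.995200+0.974500+0.964600))/(1+21/800) = 1837/2000 ≈ 0.918500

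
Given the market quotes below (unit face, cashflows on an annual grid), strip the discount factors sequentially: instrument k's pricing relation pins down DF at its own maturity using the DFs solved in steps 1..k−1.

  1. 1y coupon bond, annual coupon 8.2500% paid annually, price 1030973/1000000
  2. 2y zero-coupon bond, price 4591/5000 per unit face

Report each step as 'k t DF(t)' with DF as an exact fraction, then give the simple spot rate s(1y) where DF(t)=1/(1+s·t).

1 1 2381/2500
2 2 4591/5000
s(1y) = (1/(2381/2500) − 1)/(1) = 119/2381 ≈ 4.9979%

step 1 [1y] bond c/1=33/400: DF=(1030973/1000000 − 33/400·(0))/(1+33/400) = 2381/2500 ≈ 0.952400
step 2 [2y] zero: DF = P = 4591/5000 ≈ 0.918200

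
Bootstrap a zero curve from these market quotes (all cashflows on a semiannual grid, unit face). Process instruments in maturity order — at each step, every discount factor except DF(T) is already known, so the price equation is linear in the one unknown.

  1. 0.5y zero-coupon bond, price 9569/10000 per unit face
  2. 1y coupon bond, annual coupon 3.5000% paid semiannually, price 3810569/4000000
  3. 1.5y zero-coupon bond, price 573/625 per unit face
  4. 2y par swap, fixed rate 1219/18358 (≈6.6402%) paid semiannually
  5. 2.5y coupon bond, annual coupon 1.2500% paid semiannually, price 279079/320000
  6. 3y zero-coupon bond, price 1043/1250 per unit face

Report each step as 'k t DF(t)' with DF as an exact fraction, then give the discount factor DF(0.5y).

1 1/2 9569/10000
2 1 4599/5000
3 3/2 573/625
4 2 8781/10000
5 5/2 8439/10000
6 3 1043/1250
DF(0.5y) = 9569/10000 ≈ 0.956900

step 1 [0.5y] zero: DF = P = 9569/10000 ≈ 0.956900
step 2 [1y] bond c/2=7/400: DF=(3810569/4000000 − 7/400·(0.956900))/(1+7/400) = 4599/5000 ≈ 0.919800
step 3 [1.5y] zero: DF = P = 573/625 ≈ 0.916800
step 4 [2y] swap r/2=1219/36716: DF=(1 − 1219/36716·(0.956900+0.919800+0.916800))/(1+1219/36716) = 8781/10000 ≈ 0.878100
step 5 [2.5y] bond c/2=1/160: DF=(279079/320000 − 1/160·(0.956900+0.919800+0.916800+0.878100))/(1+1/160) = 8439/10000 ≈ 0.843900
step 6 [3y] zero: DF = P = 1043/1250 ≈ 0.834400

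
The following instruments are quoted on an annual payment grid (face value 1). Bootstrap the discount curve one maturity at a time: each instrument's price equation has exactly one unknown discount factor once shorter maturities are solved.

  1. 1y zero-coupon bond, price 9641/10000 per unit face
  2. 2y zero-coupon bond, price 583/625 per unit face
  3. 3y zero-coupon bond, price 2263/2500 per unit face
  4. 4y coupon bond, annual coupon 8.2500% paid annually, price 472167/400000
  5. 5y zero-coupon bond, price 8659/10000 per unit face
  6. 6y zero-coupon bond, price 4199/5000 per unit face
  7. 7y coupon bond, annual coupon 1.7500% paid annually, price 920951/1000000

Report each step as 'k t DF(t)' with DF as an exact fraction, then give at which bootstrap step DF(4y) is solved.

step 1 [1y] zero: DF = P = 9641/10000 ≈ 0.964100
step 2 [2y] zero: DF = P = 583/625 ≈ 0.932800
step 3 [3y] zero: DF = P = 2263/2500 ≈ 0.905200
step 4 [4y] bond c/1=33/400: DF=(472167/400000 − 33/400·(0.964100+0.932800+0.905200))/(1+33/400) = 8769/10000 ≈ 0.876900
step 5 [5y] zero: DF = P = 8659/10000 ≈ 0.865900
step 6 [6y] zero: DF = P = 4199/5000 ≈ 0.839800
step 7 [7y] bond c/1=7/400: DF=(920951/1000000 − 7/400·(0.964100+0.932800+0.905200+0.876900+0.865900+0.839800))/(1+7/400) = 13/16 ≈ 0.812500

1 1 9641/10000
2 2 583/625
3 3 2263/2500
4 4 8769/10000
5 5 8659/10000
6 6 4199/5000
7 7 13/16
DF(4y) is solved at step 4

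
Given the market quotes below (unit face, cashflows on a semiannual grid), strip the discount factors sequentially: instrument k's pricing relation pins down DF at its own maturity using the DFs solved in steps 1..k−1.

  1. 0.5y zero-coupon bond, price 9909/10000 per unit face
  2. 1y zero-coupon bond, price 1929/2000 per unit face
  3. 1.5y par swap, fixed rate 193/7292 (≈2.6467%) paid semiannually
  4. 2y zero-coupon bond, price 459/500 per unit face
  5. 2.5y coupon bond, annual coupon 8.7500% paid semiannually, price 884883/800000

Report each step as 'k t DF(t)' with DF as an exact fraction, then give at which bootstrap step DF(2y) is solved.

1 1/2 9909/10000
2 1 1929/2000
3 3/2 4807/5000
4 2 459/500
5 5/2 899/1000
DF(2y) is solved at step 4

step 1 [0.5y] zero: DF = P = 9909/10000 ≈ 0.990900
step 2 [1y] zero: DF = P = 1929/2000 ≈ 0.964500
step 3 [1.5y] swap r/2=193/14584: DF=(1 − 193/14584·(0.990900+0.964500))/(1+193/14584) = 4807/5000 ≈ 0.961400
step 4 [2y] zero: DF = P = 459/500 ≈ 0.918000
step 5 [2.5y] bond c/2=7/160: DF=(884883/800000 − 7/160·(0.990900+0.964500+0.961400+0.918000))/(1+7/160) = 899/1000 ≈ 0.899000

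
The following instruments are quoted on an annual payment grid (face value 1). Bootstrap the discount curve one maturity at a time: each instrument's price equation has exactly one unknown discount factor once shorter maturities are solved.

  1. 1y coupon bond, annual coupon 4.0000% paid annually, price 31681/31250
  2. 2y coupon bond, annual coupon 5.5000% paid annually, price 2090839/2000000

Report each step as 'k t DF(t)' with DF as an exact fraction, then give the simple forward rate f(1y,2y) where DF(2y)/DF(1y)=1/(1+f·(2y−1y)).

1 1 2437/2500
2 2 9401/10000
f(1y,2y) = ((2437/2500)/(9401/10000) − 1)/(1) = 347/9401 ≈ 3.6911%

step 1 [1y] bond c/1=1/25: DF=(31681/31250 − 1/25·(0))/(1+1/25) = 2437/2500 ≈ 0.974800
step 2 [2y] bond c/1=11/200: DF=(2090839/2000000 − 11/200·(0.974800))/(1+11/200) = 9401/10000 ≈ 0.940100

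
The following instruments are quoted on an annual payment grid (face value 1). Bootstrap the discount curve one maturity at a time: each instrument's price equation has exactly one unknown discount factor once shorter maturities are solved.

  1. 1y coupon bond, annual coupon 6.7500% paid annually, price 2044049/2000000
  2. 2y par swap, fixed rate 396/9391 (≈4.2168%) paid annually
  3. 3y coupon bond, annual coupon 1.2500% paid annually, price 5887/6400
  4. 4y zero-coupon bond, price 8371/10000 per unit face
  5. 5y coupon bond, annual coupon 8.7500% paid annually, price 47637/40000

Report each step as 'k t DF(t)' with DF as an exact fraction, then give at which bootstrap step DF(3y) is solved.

step 1 [1y] bond c/1=27/400: DF=(2044049/2000000 − 27/400·(0))/(1+27/400) = 4787/5000 ≈ 0.957400
step 2 [2y] swap r/1=396/9391: DF=(1 − 396/9391·(0.957400))/(1+396/9391) = 1151/1250 ≈ 0.920800
step 3 [3y] bond c/1=1/80: DF=(5887/6400 − 1/80·(0.957400+0.920800))/(1+1/80) = 8853/10000 ≈ 0.885300
step 4 [4y] zero: DF = P = 8371/10000 ≈ 0.837100
step 5 [5y] bond c/1=7/80: DF=(47637/40000 − 7/80·(0.957400+0.920800+0.885300+0.837100))/(1+7/80) = 4027/5000 ≈ 0.805400

1 1 4787/5000
2 2 1151/1250
3 3 8853/10000
4 4 8371/10000
5 5 4027/5000
DF(3y) is solved at step 3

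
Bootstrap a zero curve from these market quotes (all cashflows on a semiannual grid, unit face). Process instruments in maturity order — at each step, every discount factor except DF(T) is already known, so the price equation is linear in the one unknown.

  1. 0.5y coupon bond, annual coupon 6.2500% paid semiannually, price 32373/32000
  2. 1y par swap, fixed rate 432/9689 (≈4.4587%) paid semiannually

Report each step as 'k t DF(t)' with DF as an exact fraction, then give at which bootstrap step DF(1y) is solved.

1 1/2 981/1000
2 1 598/625
DF(1y) is solved at step 2

step 1 [0.5y] bond c/2=1/32: DF=(32373/32000 − 1/32·(0))/(1+1/32) = 981/1000 ≈ 0.981000
step 2 [1y] swap r/2=216/9689: DF=(1 − 216/9689·(0.981000))/(1+216/9689) = 598/625 ≈ 0.956800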